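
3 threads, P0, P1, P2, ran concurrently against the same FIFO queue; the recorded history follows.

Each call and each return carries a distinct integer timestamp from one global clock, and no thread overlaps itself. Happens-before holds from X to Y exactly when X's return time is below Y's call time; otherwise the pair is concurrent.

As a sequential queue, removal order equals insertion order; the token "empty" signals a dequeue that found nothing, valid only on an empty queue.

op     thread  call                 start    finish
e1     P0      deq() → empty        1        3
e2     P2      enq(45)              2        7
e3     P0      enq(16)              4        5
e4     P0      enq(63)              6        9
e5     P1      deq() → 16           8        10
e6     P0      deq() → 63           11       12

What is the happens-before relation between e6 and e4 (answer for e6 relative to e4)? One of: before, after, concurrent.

after

e6 spans [11,12], e4 spans [6,9]
resp(e4)=9 < inv(e6)=11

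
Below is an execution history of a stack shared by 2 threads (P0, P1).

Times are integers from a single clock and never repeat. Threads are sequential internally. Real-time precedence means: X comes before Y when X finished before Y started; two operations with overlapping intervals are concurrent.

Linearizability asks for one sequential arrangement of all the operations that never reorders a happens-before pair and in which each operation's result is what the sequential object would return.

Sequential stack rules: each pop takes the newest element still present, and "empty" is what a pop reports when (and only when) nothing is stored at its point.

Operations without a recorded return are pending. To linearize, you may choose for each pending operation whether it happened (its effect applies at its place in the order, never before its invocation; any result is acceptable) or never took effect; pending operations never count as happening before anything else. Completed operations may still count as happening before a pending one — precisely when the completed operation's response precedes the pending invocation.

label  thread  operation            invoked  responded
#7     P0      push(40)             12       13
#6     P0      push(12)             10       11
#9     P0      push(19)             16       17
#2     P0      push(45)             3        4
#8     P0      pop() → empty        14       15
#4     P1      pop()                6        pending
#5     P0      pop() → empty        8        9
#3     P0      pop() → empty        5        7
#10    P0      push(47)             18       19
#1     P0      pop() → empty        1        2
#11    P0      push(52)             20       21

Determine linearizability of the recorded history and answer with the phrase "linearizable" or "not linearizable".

events 1..14 are fine; event 15 — the response of #8 at time 15 — makes the prefix non-linearizable
exhaustive check: the 7 completed stack ops admit one real-time order; illegal
no escape via the 1 pending operation (#4): every completion choice fails
take #1, #2, #3, #5, #6, #7, #8 (pending dropped): step 3 already fails, because #3 pop() → empty cannot occur there

not linearizable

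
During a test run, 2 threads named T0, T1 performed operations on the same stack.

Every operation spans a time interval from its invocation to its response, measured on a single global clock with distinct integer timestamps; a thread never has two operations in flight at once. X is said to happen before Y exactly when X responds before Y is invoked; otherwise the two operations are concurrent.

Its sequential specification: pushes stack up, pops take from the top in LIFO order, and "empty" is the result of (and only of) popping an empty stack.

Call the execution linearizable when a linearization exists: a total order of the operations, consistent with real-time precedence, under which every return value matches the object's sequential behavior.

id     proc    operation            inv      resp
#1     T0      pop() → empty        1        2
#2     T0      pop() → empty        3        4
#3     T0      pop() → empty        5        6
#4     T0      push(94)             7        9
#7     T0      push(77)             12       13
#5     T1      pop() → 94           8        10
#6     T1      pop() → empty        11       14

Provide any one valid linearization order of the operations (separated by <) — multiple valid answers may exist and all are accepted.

#1 < #2 < #3 < #4 < #5 < #6 < #7

after step 1 (#1 pop() → empty): stack <>
after step 2 (#2 pop() → empty): stack <>
after step 3 (#3 pop() → empty): stack <>
after step 4 (#4 push(94)): stack <94>
after step 5 (#5 pop() → 94): stack <>
after step 6 (#6 pop() → empty): stack <>
after step 7 (#7 push(77)): stack <77>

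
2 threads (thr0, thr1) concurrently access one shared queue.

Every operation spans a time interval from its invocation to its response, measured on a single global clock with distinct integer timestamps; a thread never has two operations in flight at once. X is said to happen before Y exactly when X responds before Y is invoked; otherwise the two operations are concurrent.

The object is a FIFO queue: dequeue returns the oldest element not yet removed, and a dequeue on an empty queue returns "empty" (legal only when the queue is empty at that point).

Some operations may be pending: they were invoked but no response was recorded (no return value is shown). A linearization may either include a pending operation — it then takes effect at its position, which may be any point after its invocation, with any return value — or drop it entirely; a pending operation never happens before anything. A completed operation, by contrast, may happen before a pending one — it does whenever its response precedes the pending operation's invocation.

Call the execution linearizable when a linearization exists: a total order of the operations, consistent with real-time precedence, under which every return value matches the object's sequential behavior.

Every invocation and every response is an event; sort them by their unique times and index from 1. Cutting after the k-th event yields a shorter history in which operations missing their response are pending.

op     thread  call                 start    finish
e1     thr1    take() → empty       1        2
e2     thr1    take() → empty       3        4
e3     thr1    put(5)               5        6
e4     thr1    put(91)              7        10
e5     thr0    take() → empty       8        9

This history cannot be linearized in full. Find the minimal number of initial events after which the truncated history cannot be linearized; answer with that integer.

9

events 1..8 are still linearizable — one witness is e1, e2, e3:
after step 1 (e1 take() → empty): queue <>
after step 2 (e2 take() → empty): queue <>
after step 3 (e3 put(5)): queue <5>
include event 9 — e5 responding at 9 — and every candidate order breaks
including or dropping the 1 pending operation (e4) in any combination fails
one such order, e1, e2, e3, e5 (pending dropped), breaks at step 4 where e5 take() → empty is illegal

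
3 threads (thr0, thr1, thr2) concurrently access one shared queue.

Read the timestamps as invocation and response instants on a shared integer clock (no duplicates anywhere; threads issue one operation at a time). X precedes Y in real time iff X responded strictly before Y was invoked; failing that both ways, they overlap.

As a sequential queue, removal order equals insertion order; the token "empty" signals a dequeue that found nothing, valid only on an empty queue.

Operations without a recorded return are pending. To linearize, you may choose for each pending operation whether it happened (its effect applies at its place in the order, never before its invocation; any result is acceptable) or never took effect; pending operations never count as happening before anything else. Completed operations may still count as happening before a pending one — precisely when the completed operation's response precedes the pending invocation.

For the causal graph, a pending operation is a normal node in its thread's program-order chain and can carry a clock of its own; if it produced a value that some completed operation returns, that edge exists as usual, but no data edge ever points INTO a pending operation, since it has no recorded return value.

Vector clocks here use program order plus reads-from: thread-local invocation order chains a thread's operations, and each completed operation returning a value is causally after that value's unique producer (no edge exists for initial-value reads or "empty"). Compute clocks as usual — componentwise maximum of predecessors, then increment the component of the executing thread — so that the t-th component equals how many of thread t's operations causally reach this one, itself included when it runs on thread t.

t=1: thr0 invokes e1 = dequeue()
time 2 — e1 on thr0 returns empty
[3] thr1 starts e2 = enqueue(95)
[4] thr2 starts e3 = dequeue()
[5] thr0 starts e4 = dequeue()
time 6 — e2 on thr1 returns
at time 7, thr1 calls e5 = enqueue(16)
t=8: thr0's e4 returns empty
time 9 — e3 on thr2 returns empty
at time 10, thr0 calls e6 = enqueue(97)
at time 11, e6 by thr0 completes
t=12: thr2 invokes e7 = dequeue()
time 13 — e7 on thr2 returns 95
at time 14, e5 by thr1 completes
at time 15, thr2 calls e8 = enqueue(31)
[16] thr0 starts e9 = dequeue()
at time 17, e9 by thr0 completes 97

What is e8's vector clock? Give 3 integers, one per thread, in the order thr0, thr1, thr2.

(0, 1, 3)

invoked at 4, e3 has no predecessors; its own thr2 bump gives (0, 0, 1)
invoked at 3, e2 has no predecessors; its own thr1 bump gives (0, 1, 0)
invoked at 1, e1 has no predecessors; its own thr0 bump gives (1, 0, 0)
invoked at 7, e5 merges VC(e2)=(0, 1, 0) and bumps thr1's slot → (0, 2, 0)
invoked at 5, e4 merges VC(e1)=(1, 0, 0) and bumps thr0's slot → (2, 0, 0)
invoked at 12, e7 merges VC(e2)=(0, 1, 0), VC(e3)=(0, 0, 1) and bumps thr2's slot → (0, 1, 2)
invoked at 10, e6 merges VC(e4)=(2, 0, 0) and bumps thr0's slot → (3, 0, 0)
invoked at 15, e8 merges VC(e7)=(0, 1, 2) and bumps thr2's slot → (0, 1, 3)
invoked at 16, e9 merges VC(e6)=(3, 0, 0) and bumps thr0's slot → (4, 0, 0)
target: VC(e8) = (0, 1, 3)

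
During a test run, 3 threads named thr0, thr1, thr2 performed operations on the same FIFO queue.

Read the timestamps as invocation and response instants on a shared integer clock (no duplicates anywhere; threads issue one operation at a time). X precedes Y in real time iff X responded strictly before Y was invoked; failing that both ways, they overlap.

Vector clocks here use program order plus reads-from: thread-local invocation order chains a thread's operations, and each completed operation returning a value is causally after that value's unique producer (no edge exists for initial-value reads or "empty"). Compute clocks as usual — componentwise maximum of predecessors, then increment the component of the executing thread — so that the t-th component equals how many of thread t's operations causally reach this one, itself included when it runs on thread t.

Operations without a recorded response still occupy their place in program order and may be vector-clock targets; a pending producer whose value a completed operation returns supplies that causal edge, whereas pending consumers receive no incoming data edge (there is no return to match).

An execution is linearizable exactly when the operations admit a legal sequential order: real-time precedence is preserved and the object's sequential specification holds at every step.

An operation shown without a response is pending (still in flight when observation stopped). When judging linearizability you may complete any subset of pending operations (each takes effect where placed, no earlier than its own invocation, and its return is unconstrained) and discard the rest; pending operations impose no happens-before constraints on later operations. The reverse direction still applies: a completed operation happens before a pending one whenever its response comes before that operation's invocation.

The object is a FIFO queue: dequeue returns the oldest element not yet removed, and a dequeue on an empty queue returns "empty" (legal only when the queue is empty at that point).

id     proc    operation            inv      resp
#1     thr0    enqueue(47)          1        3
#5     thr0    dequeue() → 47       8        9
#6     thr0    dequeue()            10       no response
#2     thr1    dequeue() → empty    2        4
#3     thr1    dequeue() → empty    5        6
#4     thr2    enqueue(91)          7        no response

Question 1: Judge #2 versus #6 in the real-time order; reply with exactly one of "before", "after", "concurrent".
before

#2 spans [2,4], #6 spans [10,…)
resp(#2)=4 < inv(#6)=10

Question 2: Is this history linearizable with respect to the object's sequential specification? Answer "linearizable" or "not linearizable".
not linearizable

prefix check: 1..5 passes, 1..6 fails once #3's time-6 response joins
all 2 real-time-respecting orders fail — 3 completed FIFO queue operations, no legal replay
one such order, #1, #2, #3, breaks at step 2 where #2 dequeue() → empty is illegal
one such order, #2, #1, #3, breaks at step 3 where #3 dequeue() → empty is illegal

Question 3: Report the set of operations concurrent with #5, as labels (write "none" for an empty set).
#4

#5 spans [8,9]: anything still running between times 8 and 9 counts as concurrent
#1 [1,3]: before
#2 [2,4]: before
#3 [5,6]: before
#4 [7,…): concurrent
#6 [10,…): after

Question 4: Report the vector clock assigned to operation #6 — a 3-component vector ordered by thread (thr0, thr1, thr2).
(3, 0, 0)

#4, invoked 7, has no incoming edges; only thr2's bump applies → (0, 0, 1)
#2, invoked 2, has no incoming edges; only thr1's bump applies → (0, 1, 0)
#1, invoked 1, has no incoming edges; only thr0's bump applies → (1, 0, 0)
#3, invoked 5, takes VC(#2)=(0, 1, 0) under max, adds 1 for thr1 → (0, 2, 0)
#5, invoked 8, takes VC(#1)=(1, 0, 0) under max, adds 1 for thr0 → (2, 0, 0)
#6, invoked 10, takes VC(#5)=(2, 0, 0) under max, adds 1 for thr0 → (3, 0, 0)
target: VC(#6) = (3, 0, 0)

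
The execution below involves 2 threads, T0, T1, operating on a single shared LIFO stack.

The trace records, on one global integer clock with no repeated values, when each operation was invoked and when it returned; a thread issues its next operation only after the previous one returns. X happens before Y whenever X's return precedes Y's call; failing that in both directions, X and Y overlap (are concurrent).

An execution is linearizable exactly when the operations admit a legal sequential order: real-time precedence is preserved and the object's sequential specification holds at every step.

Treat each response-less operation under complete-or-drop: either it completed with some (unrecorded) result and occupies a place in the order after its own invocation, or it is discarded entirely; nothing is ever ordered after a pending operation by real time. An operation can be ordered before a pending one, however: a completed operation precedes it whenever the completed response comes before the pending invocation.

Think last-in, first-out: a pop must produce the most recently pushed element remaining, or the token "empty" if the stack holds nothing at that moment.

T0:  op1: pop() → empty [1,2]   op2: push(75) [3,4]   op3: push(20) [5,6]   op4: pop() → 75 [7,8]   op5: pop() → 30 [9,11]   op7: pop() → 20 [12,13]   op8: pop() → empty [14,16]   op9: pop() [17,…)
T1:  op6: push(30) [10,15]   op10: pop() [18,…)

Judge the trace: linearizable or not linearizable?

through event 7 a valid linearization exists; event 8 (op4 responding at time 8) ends that
a single order respects real time; the 4 completed LIFO stack operations fail replay along it
e.g. op1, op2, op3, op4: illegal at step 4, since op4 pop() → 75 cannot apply there

not linearizable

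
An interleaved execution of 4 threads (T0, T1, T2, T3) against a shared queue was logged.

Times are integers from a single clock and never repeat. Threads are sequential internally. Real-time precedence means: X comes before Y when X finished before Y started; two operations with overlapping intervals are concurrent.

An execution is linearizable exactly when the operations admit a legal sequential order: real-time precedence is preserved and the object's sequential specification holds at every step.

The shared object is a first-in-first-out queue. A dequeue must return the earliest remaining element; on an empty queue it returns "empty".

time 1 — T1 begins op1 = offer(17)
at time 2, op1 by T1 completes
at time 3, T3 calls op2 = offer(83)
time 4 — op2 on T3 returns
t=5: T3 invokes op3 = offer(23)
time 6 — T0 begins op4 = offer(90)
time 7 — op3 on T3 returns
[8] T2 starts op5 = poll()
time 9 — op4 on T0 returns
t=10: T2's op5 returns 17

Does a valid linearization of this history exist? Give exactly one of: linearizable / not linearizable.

one valid linearization: op1, op2, op3, op4, op5
step 1: op1 offer(17) — queue <17>
step 2: op2 offer(83) — queue <17,83>
step 3: op3 offer(23) — queue <17,83,23>
step 4: op4 offer(90) — queue <17,83,23,90>
step 5: op5 poll() → 17 — queue <83,23,90>

linearizable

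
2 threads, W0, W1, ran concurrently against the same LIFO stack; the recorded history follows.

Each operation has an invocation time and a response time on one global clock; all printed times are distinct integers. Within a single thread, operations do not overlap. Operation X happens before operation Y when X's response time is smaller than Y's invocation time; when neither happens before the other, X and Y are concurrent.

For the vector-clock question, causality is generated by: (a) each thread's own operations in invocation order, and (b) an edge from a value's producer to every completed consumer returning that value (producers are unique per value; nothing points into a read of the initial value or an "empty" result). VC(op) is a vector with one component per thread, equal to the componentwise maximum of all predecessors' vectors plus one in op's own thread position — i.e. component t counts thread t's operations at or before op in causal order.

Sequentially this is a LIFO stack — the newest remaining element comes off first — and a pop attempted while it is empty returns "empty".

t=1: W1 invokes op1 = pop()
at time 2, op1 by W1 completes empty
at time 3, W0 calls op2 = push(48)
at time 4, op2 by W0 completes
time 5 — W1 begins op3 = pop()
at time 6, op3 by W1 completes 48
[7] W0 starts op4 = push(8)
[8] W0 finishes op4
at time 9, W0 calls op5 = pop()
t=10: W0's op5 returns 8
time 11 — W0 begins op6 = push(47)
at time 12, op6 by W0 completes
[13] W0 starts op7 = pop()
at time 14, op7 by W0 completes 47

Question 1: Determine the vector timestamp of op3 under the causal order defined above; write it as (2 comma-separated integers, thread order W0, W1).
op1, invoked 1, has no incoming edges; only W1's bump applies → (0, 1)
op2, invoked 3, has no incoming edges; only W0's bump applies → (1, 0)
op4 (invocation 7): componentwise max over VC(op2)=(1, 0), +1 at W0, giving (2, 0)
op3 (invocation 5): componentwise max over VC(op1)=(0, 1), VC(op2)=(1, 0), +1 at W1, giving (1, 2)
op5 (invocation 9): componentwise max over VC(op4)=(2, 0), +1 at W0, giving (3, 0)
op6 (invocation 11): componentwise max over VC(op5)=(3, 0), +1 at W0, giving (4, 0)
op7 (invocation 13): componentwise max over VC(op6)=(4, 0), +1 at W0, giving (5, 0)
target: VC(op3) = (1, 2)

(1, 2)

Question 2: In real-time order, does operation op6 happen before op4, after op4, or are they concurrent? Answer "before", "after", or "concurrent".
op6 spans [11,12], op4 spans [7,8]
resp(op4)=8 < inv(op6)=11

after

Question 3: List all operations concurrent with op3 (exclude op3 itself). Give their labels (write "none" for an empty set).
op3 runs from 5 to 6; window-overlapping ops are concurrent
op1 [1,2]: before
op2 [3,4]: before
op4 [7,8]: after
op5 [9,10]: after
op6 [11,12]: after
op7 [13,14]: after

none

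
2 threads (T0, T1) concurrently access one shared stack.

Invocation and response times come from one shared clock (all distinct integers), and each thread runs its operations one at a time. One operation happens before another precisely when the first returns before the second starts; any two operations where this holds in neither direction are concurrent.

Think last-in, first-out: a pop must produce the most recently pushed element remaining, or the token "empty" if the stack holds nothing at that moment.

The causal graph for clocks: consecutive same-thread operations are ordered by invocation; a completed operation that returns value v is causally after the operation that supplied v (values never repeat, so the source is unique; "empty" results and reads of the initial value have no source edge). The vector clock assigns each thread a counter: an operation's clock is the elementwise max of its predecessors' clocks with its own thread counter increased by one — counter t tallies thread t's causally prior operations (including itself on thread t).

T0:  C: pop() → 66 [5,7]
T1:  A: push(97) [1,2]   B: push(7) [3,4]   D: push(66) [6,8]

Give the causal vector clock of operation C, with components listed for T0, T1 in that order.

A, invoked 1, has no incoming edges; only T1's bump applies → (0, 1)
VC(B, invoked at 3): max of VC(A)=(0, 1), then +1 on thread T1 → (0, 2)
VC(D, invoked at 6): max of VC(B)=(0, 2), then +1 on thread T1 → (0, 3)
VC(C, invoked at 5): max of VC(D)=(0, 3), then +1 on thread T0 → (1, 3)
target: VC(C) = (1, 3)

(1, 3)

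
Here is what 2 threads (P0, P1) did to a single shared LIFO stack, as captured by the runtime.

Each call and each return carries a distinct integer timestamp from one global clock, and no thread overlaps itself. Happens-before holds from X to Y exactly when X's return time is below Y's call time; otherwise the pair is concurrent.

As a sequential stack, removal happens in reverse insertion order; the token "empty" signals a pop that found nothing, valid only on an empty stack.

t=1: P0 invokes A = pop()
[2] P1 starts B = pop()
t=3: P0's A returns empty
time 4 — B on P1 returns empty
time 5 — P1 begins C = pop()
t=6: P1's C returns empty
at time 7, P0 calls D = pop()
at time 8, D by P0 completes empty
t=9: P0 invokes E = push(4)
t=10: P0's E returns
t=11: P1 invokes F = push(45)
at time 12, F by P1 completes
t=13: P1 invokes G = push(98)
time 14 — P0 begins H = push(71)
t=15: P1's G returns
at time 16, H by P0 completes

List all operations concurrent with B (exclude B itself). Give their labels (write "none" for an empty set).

A

B spans [2,4]: anything still running between times 2 and 4 counts as concurrent
A [1,3]: concurrent
C [5,6]: after
D [7,8]: after
E [9,10]: after
F [11,12]: after
G [13,15]: after
H [14,16]: after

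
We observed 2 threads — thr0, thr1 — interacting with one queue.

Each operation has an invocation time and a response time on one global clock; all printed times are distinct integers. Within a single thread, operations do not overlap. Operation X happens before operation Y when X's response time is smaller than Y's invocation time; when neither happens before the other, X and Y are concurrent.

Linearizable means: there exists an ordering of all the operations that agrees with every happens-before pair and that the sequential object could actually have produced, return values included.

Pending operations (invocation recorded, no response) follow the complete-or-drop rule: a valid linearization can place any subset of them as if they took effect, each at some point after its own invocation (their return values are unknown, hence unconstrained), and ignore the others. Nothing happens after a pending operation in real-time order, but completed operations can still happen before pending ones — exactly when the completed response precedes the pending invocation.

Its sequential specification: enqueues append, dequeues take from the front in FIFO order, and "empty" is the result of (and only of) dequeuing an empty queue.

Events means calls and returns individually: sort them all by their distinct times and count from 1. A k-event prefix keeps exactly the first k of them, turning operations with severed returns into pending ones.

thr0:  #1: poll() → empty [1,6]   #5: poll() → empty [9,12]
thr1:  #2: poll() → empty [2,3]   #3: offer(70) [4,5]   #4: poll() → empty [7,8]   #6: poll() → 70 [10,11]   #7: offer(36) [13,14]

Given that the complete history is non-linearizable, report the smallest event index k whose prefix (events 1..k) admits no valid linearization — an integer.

8

events 1..7 are linearizable; a witness order is #1, #2, #3:
step 1: #1 poll() → empty — queue <>
step 2: #2 poll() → empty — queue <>
step 3: #3 offer(70) — queue <70>
include event 8 — #4 responding at 8 — and every candidate order breaks
one such order, #1, #2, #3, #4, breaks at step 4 where #4 poll() → empty is illegal
one such order, #2, #1, #3, #4, breaks at step 4 where #4 poll() → empty is illegal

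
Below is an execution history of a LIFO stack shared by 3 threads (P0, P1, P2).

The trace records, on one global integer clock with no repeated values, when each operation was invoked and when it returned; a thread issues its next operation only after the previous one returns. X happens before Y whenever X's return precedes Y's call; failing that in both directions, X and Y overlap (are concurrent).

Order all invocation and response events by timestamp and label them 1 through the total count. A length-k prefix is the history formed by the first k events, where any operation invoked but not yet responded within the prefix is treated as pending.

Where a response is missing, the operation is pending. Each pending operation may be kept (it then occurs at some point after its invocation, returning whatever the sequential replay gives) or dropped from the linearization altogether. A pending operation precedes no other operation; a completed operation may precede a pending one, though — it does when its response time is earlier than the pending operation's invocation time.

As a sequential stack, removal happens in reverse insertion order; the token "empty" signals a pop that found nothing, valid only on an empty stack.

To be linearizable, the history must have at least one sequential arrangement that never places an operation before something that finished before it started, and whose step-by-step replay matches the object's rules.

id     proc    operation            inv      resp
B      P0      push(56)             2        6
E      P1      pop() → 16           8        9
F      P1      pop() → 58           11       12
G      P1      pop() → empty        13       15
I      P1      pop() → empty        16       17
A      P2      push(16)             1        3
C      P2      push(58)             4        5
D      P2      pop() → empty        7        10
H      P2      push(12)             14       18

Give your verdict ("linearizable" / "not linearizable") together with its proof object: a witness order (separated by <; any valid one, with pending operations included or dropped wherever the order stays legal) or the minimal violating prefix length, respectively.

through event 9 a valid linearization exists; event 10 (D responding at time 10) ends that
checked exhaustively: 6 real-time-consistent orders of 5 completed operations, zero legal LIFO stack replays
sample order A, B, C, D, E stalls at step 4 — D pop() → empty has no legal effect
sample order A, B, C, E, D stalls at step 4 — E pop() → 16 has no legal effect

not linearizable — minimal violating prefix: 10 events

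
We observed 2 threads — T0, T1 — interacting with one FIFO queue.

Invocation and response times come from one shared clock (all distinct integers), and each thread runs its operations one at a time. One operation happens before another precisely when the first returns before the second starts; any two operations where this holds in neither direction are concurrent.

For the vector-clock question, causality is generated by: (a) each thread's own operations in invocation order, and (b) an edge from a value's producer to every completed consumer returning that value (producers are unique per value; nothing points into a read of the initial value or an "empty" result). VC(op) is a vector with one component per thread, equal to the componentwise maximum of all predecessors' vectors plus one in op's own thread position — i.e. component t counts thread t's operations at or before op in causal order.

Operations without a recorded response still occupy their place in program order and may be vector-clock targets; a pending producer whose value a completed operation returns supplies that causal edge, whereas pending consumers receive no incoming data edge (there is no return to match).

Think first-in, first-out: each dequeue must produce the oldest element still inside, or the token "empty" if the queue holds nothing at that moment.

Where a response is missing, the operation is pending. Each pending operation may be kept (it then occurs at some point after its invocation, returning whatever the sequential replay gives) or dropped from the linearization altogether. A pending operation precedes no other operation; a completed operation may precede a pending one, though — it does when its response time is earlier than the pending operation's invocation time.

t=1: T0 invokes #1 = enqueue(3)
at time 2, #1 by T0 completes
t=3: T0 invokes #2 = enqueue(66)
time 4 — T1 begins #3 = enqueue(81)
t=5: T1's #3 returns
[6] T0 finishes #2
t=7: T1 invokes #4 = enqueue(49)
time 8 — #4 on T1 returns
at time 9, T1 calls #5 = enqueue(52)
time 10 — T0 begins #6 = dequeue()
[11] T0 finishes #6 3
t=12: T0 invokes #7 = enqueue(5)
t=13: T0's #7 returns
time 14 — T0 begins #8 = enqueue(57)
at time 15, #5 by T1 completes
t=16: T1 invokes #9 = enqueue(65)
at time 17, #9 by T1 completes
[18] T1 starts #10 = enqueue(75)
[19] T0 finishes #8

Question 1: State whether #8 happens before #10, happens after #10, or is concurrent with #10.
#8 spans [14,19], #10 spans [18,…)
the intervals overlap in both directions

concurrent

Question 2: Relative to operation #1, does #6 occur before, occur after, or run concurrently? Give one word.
#6 spans [10,11], #1 spans [1,2]
resp(#1)=2 < inv(#6)=10

after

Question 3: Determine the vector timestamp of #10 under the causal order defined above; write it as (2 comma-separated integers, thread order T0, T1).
root op #3, invoked 4: fresh clock plus T1's own tick → (0, 1)
root op #1, invoked 1: fresh clock plus T0's own tick → (1, 0)
#4 (invocation 7): componentwise max over VC(#3)=(0, 1), +1 at T1, giving (0, 2)
#2 (invocation 3): componentwise max over VC(#1)=(1, 0), +1 at T0, giving (2, 0)
#5 (invocation 9): componentwise max over VC(#4)=(0, 2), +1 at T1, giving (0, 3)
#6 (invocation 10): componentwise max over VC(#1)=(1, 0), VC(#2)=(2, 0), +1 at T0, giving (3, 0)
#9 (invocation 16): componentwise max over VC(#5)=(0, 3), +1 at T1, giving (0, 4)
#7 (invocation 12): componentwise max over VC(#6)=(3, 0), +1 at T0, giving (4, 0)
#10 (invocation 18): componentwise max over VC(#9)=(0, 4), +1 at T1, giving (0, 5)
#8 (invocation 14): componentwise max over VC(#7)=(4, 0), +1 at T0, giving (5, 0)
target: VC(#10) = (0, 5)

(0, 5)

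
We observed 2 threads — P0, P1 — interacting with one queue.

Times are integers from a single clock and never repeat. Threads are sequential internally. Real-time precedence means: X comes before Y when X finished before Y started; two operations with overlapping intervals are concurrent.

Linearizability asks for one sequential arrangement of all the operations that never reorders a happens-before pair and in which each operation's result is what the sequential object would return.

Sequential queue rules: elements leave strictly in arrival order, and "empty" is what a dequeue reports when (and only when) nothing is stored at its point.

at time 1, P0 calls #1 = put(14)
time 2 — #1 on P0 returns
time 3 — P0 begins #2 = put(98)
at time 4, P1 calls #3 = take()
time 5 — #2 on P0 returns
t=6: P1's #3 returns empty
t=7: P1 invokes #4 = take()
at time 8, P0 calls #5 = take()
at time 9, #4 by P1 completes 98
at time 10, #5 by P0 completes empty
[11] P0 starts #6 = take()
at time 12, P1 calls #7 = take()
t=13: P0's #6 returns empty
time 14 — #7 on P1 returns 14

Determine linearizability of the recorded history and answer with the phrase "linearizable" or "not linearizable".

not linearizable

cut after 5 events: linearizable; cut after 6 events (#3 responds, time 6): not linearizable
the 3 completed operations admit 2 real-time orders; each fails the queue replay
one such order, #1, #2, #3, breaks at step 3 where #3 take() → empty is illegal
one such order, #1, #3, #2, breaks at step 2 where #3 take() → empty is illegal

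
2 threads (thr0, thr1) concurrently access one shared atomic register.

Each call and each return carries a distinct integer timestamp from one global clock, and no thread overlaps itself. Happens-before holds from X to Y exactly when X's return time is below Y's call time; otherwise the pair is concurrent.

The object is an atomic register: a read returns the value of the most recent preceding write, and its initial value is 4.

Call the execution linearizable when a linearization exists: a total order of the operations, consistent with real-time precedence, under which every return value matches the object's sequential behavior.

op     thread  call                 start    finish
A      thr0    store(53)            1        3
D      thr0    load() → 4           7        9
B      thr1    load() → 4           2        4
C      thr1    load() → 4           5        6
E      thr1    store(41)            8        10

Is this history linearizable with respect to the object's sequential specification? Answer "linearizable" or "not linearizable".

the violation lands at event 6, C's response at time 6: events 1..5 linearize, events 1..6 do not
all 2 real-time-respecting orders fail — 3 completed atomic register operations, no legal replay
for example A, B, C fails at step 2: B load() → 4 is not legal there
for example B, A, C fails at step 3: C load() → 4 is not legal there

not linearizable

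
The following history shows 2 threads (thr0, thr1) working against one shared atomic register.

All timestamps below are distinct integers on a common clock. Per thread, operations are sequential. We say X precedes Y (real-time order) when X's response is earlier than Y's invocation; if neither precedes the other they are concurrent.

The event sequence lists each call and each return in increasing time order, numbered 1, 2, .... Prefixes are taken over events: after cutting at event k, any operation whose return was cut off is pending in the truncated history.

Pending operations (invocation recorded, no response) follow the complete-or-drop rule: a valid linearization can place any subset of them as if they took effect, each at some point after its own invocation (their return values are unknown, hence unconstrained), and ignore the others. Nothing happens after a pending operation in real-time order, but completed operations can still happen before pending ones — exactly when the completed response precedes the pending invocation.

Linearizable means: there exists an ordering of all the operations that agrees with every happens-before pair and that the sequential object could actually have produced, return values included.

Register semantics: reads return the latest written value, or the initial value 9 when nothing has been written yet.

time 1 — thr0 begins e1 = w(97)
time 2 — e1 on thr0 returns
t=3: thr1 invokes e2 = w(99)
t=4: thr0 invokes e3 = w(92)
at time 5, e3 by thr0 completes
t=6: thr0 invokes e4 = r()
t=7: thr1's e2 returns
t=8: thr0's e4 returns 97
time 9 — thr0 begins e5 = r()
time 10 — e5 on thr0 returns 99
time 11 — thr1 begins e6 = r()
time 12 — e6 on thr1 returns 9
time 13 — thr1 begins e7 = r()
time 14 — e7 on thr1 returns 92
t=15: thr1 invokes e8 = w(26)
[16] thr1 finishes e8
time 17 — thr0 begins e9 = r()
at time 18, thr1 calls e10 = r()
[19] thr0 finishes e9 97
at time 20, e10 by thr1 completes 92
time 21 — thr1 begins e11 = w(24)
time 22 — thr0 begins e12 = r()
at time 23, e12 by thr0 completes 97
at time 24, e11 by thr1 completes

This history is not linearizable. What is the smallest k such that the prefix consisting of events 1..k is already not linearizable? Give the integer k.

a valid linearization of events 1..7 exists, for instance e1, e2, e3:
1. e1 w(97), leaving value 97
2. e2 w(99), leaving value 99
3. e3 w(92), leaving value 92
include event 8 — e4 responding at 8 — and every candidate order breaks
one such order, e1, e2, e3, e4, breaks at step 4 where e4 r() → 97 is illegal
one such order, e1, e3, e2, e4, breaks at step 4 where e4 r() → 97 is illegal

8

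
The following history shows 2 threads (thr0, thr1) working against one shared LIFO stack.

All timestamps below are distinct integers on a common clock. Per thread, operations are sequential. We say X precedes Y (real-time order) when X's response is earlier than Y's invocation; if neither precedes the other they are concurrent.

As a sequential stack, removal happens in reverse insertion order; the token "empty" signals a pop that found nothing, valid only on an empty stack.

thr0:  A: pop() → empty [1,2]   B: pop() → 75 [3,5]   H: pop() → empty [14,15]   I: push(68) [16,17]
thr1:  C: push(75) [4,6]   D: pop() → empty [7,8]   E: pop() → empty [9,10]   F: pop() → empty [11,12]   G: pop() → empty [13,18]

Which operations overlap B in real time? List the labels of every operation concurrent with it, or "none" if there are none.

B spans [3,5]: anything still running between times 3 and 5 counts as concurrent
A [1,2]: before
C [4,6]: concurrent
D [7,8]: after
E [9,10]: after
F [11,12]: after
G [13,18]: after
H [14,15]: after
I [16,17]: after

C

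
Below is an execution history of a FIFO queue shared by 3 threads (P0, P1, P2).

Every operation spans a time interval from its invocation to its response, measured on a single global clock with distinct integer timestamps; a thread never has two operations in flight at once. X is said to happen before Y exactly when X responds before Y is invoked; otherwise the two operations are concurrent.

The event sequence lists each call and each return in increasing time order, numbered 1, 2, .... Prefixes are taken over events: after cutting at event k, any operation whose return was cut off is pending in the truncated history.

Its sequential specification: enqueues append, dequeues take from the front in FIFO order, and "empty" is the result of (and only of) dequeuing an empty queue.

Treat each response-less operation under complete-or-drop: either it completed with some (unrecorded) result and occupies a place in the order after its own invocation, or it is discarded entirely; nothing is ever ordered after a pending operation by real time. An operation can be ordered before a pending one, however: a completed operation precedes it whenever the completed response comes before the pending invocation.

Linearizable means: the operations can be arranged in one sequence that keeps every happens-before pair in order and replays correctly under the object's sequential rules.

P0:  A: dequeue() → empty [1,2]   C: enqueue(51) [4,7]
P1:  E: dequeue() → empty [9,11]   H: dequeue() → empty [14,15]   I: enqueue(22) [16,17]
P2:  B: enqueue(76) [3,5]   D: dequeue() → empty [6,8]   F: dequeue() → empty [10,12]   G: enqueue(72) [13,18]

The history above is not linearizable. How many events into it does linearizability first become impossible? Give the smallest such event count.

a valid linearization of events 1..7 exists, for instance A, B, C:
step 1: A dequeue() → empty — queue <>
step 2: B enqueue(76) — queue <76>
step 3: C enqueue(51) — queue <76,51>
once event 8 joins (D's response, time 8), exhaustive search finds no witness
sample order A, B, C, D stalls at step 4 — D dequeue() → empty has no legal effect
sample order A, B, D, C stalls at step 3 — D dequeue() → empty has no legal effect

8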